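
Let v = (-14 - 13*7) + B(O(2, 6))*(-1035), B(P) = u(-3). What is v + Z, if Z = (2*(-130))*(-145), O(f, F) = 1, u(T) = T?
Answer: 40700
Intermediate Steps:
Z = 37700 (Z = -260*(-145) = 37700)
B(P) = -3
v = 3000 (v = (-14 - 13*7) - 3*(-1035) = (-14 - 91) + 3105 = -105 + 3105 = 3000)
v + Z = 3000 + 37700 = 40700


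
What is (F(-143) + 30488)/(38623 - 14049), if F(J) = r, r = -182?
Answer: 15153/12287 ≈ 1.2333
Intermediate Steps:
F(J) = -182
(F(-143) + 30488)/(38623 - 14049) = (-182 + 30488)/(38623 - 14049) = 30306/24574 = 30306*(1/24574) = 15153/12287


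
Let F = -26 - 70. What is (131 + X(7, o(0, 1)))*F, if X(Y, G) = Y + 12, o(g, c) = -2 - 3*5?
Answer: -14400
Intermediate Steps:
o(g, c) = -17 (o(g, c) = -2 - 15 = -17)
X(Y, G) = 12 + Y
F = -96
(131 + X(7, o(0, 1)))*F = (131 + (12 + 7))*(-96) = (131 + 19)*(-96) = 150*(-96) = -14400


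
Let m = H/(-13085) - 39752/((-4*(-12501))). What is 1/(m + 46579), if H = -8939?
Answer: 163575585/7619168881424 ≈ 2.1469e-5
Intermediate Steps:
m = -18292291/163575585 (m = -8939/(-13085) - 39752/((-4*(-12501))) = -8939*(-1/13085) - 39752/50004 = 8939/13085 - 39752*1/50004 = 8939/13085 - 9938/12501 = -18292291/163575585 ≈ -0.11183)
1/(m + 46579) = 1/(-18292291/163575585 + 46579) = 1/(7619168881424/163575585) = 163575585/7619168881424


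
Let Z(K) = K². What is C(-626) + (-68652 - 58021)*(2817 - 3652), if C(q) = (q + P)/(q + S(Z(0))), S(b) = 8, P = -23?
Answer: 65367068839/618 ≈ 1.0577e+8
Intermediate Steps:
C(q) = (-23 + q)/(8 + q) (C(q) = (q - 23)/(q + 8) = (-23 + q)/(8 + q))
C(-626) + (-68652 - 58021)*(2817 - 3652) = (-23 - 626)/(8 - 626) + (-68652 - 58021)*(2817 - 3652) = -649/(-618) - 126673*(-835) = -1/618*(-649) + 105771955 = 649/618 + 105771955 = 65367068839/618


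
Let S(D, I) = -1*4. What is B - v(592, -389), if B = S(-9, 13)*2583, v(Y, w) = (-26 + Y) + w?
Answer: -10509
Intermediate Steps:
S(D, I) = -4
v(Y, w) = -26 + Y + w
B = -10332 (B = -4*2583 = -10332)
B - v(592, -389) = -10332 - (-26 + 592 - 389) = -10332 - 1*177 = -10332 - 177 = -10509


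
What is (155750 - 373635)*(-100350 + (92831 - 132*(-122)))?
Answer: -1870542725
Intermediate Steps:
(155750 - 373635)*(-100350 + (92831 - 132*(-122))) = -217885*(-100350 + (92831 - 1*(-16104))) = -217885*(-100350 + (92831 + 16104)) = -217885*(-100350 + 108935) = -217885*8585 = -1870542725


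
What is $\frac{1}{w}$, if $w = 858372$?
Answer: $\frac{1}{858372} \approx 1.165 \cdot 10^{-6}$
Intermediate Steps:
$\frac{1}{w} = \frac{1}{858372}$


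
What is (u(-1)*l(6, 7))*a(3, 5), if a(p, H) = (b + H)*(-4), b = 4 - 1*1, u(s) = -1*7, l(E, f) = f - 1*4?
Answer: 672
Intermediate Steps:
l(E, f) = -4 + f (l(E, f) = f - 4 = -4 + f)
u(s) = -7
b = 3 (b = 4 - 1 = 3)
a(p, H) = -12 - 4*H (a(p, H) = (3 + H)*(-4) = -12 - 4*H)
(u(-1)*l(6, 7))*a(3, 5) = (-7*(-4 + 7))*(-12 - 4*5) = (-7*3)*(-12 - 20) = -21*(-32) = 672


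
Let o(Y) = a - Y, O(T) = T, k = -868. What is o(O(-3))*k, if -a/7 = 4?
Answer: 21700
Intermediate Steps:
a = -28 (a = -7*4 = -28)
o(Y) = -28 - Y
o(O(-3))*k = (-28 - 1*(-3))*(-868) = (-28 + 3)*(-868) = -25*(-868) = 21700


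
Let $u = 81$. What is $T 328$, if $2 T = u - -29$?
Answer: $18040$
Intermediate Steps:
$T = 55$ ($T = \frac{81 - -29}{2} = \frac{81 + 29}{2} = \frac{1}{2} \cdot 110 = 55$)
$T 328 = 55 \cdot 328 = 18040$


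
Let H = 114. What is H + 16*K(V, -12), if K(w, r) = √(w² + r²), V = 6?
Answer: 114 + 96*√5 ≈ 328.66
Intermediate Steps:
K(w, r) = √(r² + w²)
H + 16*K(V, -12) = 114 + 16*√((-12)² + 6²) = 114 + 16*√(144 + 36) = 114 + 16*√180 = 114 + 16*(6*√5) = 114 + 96*√5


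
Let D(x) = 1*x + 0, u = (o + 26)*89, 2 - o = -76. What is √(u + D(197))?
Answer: √9453 ≈ 97.227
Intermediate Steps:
o = 78 (o = 2 - 1*(-76) = 2 + 76 = 78)
u = 9256 (u = (78 + 26)*89 = 104*89 = 9256)
D(x) = x (D(x) = x + 0 = x)
√(u + D(197)) = √(9256 + 197) = √9453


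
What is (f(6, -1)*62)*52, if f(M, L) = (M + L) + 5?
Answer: 32240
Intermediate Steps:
f(M, L) = 5 + L + M (f(M, L) = (L + M) + 5 = 5 + L + M)
(f(6, -1)*62)*52 = ((5 - 1 + 6)*62)*52 = (10*62)*52 = 620*52 = 32240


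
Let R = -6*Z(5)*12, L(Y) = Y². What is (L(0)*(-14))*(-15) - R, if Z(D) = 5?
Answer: 360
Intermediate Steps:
R = -360 (R = -6*5*12 = -30*12 = -360)
(L(0)*(-14))*(-15) - R = (0²*(-14))*(-15) - 1*(-360) = (0*(-14))*(-15) + 360 = 0*(-15) + 360 = 0 + 360 = 360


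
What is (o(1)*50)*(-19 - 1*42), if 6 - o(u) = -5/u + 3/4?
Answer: -62525/2 ≈ -31263.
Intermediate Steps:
o(u) = 21/4 + 5/u (o(u) = 6 - (-5/u + 3/4) = 6 - (-5/u + 3*(¼)) = 6 - (-5/u + ¾) = 6 - (¾ - 5/u) = 6 + (-¾ + 5/u) = 21/4 + 5/u)
(o(1)*50)*(-19 - 1*42) = ((21/4 + 5/1)*50)*(-19 - 1*42) = ((21/4 + 5*1)*50)*(-19 - 42) = ((21/4 + 5)*50)*(-61) = ((41/4)*50)*(-61) = (1025/2)*(-61) = -62525/2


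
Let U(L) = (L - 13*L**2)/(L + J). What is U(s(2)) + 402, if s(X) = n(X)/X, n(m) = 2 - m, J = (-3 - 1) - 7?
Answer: 402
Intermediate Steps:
J = -11 (J = -4 - 7 = -11)
s(X) = (2 - X)/X
U(L) = (L - 13*L**2)/(-11 + L) (U(L) = (L - 13*L**2)/(L - 11) = (L - 13*L**2)/(-11 + L))
U(s(2)) + 402 = ((2 - 1*2)/2)*(1 - 13*(2 - 1*2)/2)/(-11 + (2 - 1*2)/2) + 402 = ((2 - 2)/2)*(1 - 13*(2 - 2)/2)/(-11 + (2 - 2)/2) + 402 = ((1/2)*0)*(1 - 13*0/2)/(-11 + (1/2)*0) + 402 = 0*(1 - 13*0)/(-11 + 0) + 402 = 0*(1 + 0)/(-11) + 402 = 0*(-1/11)*1 + 402 = 0 + 402 = 402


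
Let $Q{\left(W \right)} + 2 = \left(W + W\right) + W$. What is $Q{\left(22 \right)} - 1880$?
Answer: $-1816$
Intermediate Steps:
$Q{\left(W \right)} = -2 + 3 W$ ($Q{\left(W \right)} = -2 + \left(\left(W + W\right) + W\right) = -2 + \left(2 W + W\right) = -2 + 3 W$)
$Q{\left(22 \right)} - 1880 = \left(-2 + 3 \cdot 22\right) - 1880 = \left(-2 + 66\right) - 1880 = 64 - 1880 = -1816$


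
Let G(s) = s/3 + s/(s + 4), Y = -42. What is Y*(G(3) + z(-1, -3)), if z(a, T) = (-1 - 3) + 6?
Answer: -144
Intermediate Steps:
z(a, T) = 2 (z(a, T) = -4 + 6 = 2)
G(s) = s/3 + s/(4 + s) (G(s) = s*(⅓) + s/(4 + s) = s/3 + s/(4 + s))
Y*(G(3) + z(-1, -3)) = -42*((⅓)*3*(7 + 3)/(4 + 3) + 2) = -42*((⅓)*3*10/7 + 2) = -42*((⅓)*3*(⅐)*10 + 2) = -42*(10/7 + 2) = -42*24/7 = -144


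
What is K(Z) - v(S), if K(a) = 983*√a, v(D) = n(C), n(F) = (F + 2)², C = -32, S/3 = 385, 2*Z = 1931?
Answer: -900 + 983*√3862/2 ≈ 29644.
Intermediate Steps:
Z = 1931/2 (Z = (½)*1931 = 1931/2 ≈ 965.50)
S = 1155 (S = 3*385 = 1155)
n(F) = (2 + F)²
v(D) = 900 (v(D) = (2 - 32)² = (-30)² = 900)
K(Z) - v(S) = 983*√(1931/2) - 1*900 = 983*(√3862/2) - 900 = 983*√3862/2 - 900 = -900 + 983*√3862/2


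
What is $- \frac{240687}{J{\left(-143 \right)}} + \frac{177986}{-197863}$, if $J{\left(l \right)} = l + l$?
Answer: $\frac{47572147885}{56588818} \approx 840.66$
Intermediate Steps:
$J{\left(l \right)} = 2 l$
$- \frac{240687}{J{\left(-143 \right)}} + \frac{177986}{-197863} = - \frac{240687}{2 \left(-143\right)} + \frac{177986}{-197863} = - \frac{240687}{-286} + 177986 \left(- \frac{1}{197863}\right) = \left(-240687\right) \left(- \frac{1}{286}\right) - \frac{177986}{197863} = \frac{240687}{286} - \frac{177986}{197863} = \frac{47572147885}{56588818}$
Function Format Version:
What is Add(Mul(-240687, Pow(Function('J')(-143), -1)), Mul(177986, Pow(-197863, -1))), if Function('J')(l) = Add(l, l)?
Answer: Rational(47572147885, 56588818) ≈ 840.66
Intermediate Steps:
Function('J')(l) = Mul(2, l)
Add(Mul(-240687, Pow(Function('J')(-143), -1)), Mul(177986, Pow(-197863, -1))) = Add(Mul(-240687, Pow(Mul(2, -143), -1)), Mul(177986, Pow(-197863, -1))) = Add(Mul(-240687, Pow(-286, -1)), Mul(177986, Rational(-1, 197863))) = Add(Mul(-240687, Rational(-1, 286)), Rational(-177986, 197863)) = Add(Rational(240687, 286), Rational(-177986, 197863)) = Rational(47572147885, 56588818)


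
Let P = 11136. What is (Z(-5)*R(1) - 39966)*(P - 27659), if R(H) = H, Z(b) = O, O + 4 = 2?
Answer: 660391264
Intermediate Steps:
O = -2 (O = -4 + 2 = -2)
Z(b) = -2
(Z(-5)*R(1) - 39966)*(P - 27659) = (-2*1 - 39966)*(11136 - 27659) = (-2 - 39966)*(-16523) = -39968*(-16523) = 660391264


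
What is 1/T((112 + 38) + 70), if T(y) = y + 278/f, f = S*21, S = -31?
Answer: 651/142942 ≈ 0.0045543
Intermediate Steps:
f = -651 (f = -31*21 = -651)
T(y) = -278/651 + y (T(y) = y + 278/(-651) = y + 278*(-1/651) = y - 278/651 = -278/651 + y)
1/T((112 + 38) + 70) = 1/(-278/651 + ((112 + 38) + 70)) = 1/(-278/651 + (150 + 70)) = 1/(-278/651 + 220) = 1/(142942/651) = 651/142942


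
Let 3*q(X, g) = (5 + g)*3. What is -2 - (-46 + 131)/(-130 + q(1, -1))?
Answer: -167/126 ≈ -1.3254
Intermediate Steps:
q(X, g) = 5 + g (q(X, g) = ((5 + g)*3)/3 = (15 + 3*g)/3 = 5 + g)
-2 - (-46 + 131)/(-130 + q(1, -1)) = -2 - (-46 + 131)/(-130 + (5 - 1)) = -2 - 85/(-130 + 4) = -2 - 85/(-126) = -2 - 85*(-1)/126 = -2 - 1*(-85/126) = -2 + 85/126 = -167/126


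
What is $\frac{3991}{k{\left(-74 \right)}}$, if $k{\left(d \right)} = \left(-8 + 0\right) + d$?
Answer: $- \frac{3991}{82} \approx -48.671$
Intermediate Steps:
$k{\left(d \right)} = -8 + d$
$\frac{3991}{k{\left(-74 \right)}} = \frac{3991}{-8 - 74} = \frac{3991}{-82} = 3991 \left(- \frac{1}{82}\right) = - \frac{3991}{82}$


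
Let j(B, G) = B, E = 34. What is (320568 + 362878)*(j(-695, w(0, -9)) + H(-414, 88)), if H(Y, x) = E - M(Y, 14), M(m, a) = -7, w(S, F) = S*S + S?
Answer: -446973684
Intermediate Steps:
w(S, F) = S + S**2 (w(S, F) = S**2 + S = S + S**2)
H(Y, x) = 41 (H(Y, x) = 34 - 1*(-7) = 34 + 7 = 41)
(320568 + 362878)*(j(-695, w(0, -9)) + H(-414, 88)) = (320568 + 362878)*(-695 + 41) = 683446*(-654) = -446973684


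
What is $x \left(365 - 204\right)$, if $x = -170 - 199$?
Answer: $-59409$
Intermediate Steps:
$x = -369$ ($x = -170 - 199 = -369$)
$x \left(365 - 204\right) = - 369 \left(365 - 204\right) = \left(-369\right) 161 = -59409$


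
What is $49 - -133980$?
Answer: $134029$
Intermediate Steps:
$49 - -133980 = 49 + 133980 = 134029$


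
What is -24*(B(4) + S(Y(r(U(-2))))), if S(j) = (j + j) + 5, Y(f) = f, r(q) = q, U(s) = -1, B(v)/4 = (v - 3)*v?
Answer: -456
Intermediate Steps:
B(v) = 4*v*(-3 + v) (B(v) = 4*((v - 3)*v) = 4*((-3 + v)*v) = 4*(v*(-3 + v)) = 4*v*(-3 + v))
S(j) = 5 + 2*j (S(j) = 2*j + 5 = 5 + 2*j)
-24*(B(4) + S(Y(r(U(-2))))) = -24*(4*4*(-3 + 4) + (5 + 2*(-1))) = -24*(4*4*1 + (5 - 2)) = -24*(16 + 3) = -24*19 = -456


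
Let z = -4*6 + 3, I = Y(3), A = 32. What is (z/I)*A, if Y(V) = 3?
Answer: -224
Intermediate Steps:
I = 3
z = -21 (z = -24 + 3 = -21)
(z/I)*A = (-21/3)*32 = ((⅓)*(-21))*32 = -7*32 = -224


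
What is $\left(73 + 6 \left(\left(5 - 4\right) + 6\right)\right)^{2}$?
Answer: $13225$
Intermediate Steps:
$\left(73 + 6 \left(\left(5 - 4\right) + 6\right)\right)^{2} = \left(73 + 6 \left(1 + 6\right)\right)^{2} = \left(73 + 6 \cdot 7\right)^{2} = \left(73 + 42\right)^{2} = 115^{2} = 13225$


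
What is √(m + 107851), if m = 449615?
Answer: √557466 ≈ 746.64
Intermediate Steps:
√(m + 107851) = √(449615 + 107851) = √557466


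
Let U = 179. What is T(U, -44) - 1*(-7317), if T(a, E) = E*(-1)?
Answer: 7361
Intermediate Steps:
T(a, E) = -E
T(U, -44) - 1*(-7317) = -1*(-44) - 1*(-7317) = 44 + 7317 = 7361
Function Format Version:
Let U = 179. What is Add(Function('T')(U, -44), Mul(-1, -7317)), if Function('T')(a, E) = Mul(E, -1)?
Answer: 7361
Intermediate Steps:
Function('T')(a, E) = Mul(-1, E)
Add(Function('T')(U, -44), Mul(-1, -7317)) = Add(Mul(-1, -44), Mul(-1, -7317)) = Add(44, 7317) = 7361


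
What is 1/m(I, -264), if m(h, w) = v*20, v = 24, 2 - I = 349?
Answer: 1/480 ≈ 0.0020833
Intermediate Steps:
I = -347 (I = 2 - 1*349 = 2 - 349 = -347)
m(h, w) = 480 (m(h, w) = 24*20 = 480)
1/m(I, -264) = 1/480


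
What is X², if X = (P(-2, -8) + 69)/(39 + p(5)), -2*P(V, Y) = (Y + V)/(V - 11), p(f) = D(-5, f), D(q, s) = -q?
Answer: 49729/20449 ≈ 2.4319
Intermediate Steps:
p(f) = 5 (p(f) = -1*(-5) = 5)
P(V, Y) = -(V + Y)/(2*(-11 + V)) (P(V, Y) = -(Y + V)/(2*(V - 11)) = -(V + Y)/(2*(-11 + V)))
X = 223/143 (X = ((-1*(-2) - 1*(-8))/(2*(-11 - 2)) + 69)/(39 + 5) = ((½)*(2 + 8)/(-13) + 69)/44 = ((½)*(-1/13)*10 + 69)*(1/44) = (-5/13 + 69)*(1/44) = (892/13)*(1/44) = 223/143 ≈ 1.5594)
X² = (223/143)² = 49729/20449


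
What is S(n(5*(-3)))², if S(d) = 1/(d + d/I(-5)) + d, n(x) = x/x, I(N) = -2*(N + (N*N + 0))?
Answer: 6241/1521 ≈ 4.1032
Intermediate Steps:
I(N) = -2*N - 2*N² (I(N) = -2*(N + (N² + 0)) = -2*(N + N²) = -2*N - 2*N²)
n(x) = 1
S(d) = d + 40/(39*d) (S(d) = 1/(d + d/((-2*(-5)*(1 - 5)))) + d = 1/(d + d/((-2*(-5)*(-4)))) + d = 1/(d + d/(-40)) + d = 1/(d + d*(-1/40)) + d = 1/(d - d/40) + d = 1/(39*d/40) + d = 40/(39*d) + d = d + 40/(39*d))
S(n(5*(-3)))² = (1 + (40/39)/1)² = (1 + (40/39)*1)² = (1 + 40/39)² = (79/39)² = 6241/1521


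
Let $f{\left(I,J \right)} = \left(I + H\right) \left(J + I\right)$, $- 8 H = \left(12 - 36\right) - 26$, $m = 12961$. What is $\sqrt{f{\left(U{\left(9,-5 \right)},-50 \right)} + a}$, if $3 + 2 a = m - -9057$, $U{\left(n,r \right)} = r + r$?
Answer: $\frac{\sqrt{44930}}{2} \approx 105.98$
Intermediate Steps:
$U{\left(n,r \right)} = 2 r$
$H = \frac{25}{4}$ ($H = - \frac{\left(12 - 36\right) - 26}{8} = - \frac{-24 - 26}{8} = \left(- \frac{1}{8}\right) \left(-50\right) = \frac{25}{4} \approx 6.25$)
$f{\left(I,J \right)} = \left(\frac{25}{4} + I\right) \left(I + J\right)$ ($f{\left(I,J \right)} = \left(I + \frac{25}{4}\right) \left(J + I\right) = \left(\frac{25}{4} + I\right) \left(I + J\right)$)
$a = \frac{22015}{2}$ ($a = - \frac{3}{2} + \frac{12961 - -9057}{2} = - \frac{3}{2} + \frac{12961 + 9057}{2} = - \frac{3}{2} + \frac{1}{2} \cdot 22018 = - \frac{3}{2} + 11009 = \frac{22015}{2} \approx 11008.0$)
$\sqrt{f{\left(U{\left(9,-5 \right)},-50 \right)} + a} = \sqrt{\left(\left(2 \left(-5\right)\right)^{2} + \frac{25 \cdot 2 \left(-5\right)}{4} + \frac{25}{4} \left(-50\right) + 2 \left(-5\right) \left(-50\right)\right) + \frac{22015}{2}} = \sqrt{\left(\left(-10\right)^{2} + \frac{25}{4} \left(-10\right) - \frac{625}{2} - -500\right) + \frac{22015}{2}} = \sqrt{\left(100 - \frac{125}{2} - \frac{625}{2} + 500\right) + \frac{22015}{2}} = \sqrt{225 + \frac{22015}{2}} = \sqrt{\frac{22465}{2}} = \frac{\sqrt{44930}}{2}$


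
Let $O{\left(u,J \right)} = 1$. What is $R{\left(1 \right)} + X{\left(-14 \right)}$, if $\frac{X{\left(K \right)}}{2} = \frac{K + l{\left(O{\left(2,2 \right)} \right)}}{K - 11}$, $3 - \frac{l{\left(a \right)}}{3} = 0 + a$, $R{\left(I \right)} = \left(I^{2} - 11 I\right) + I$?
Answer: $- \frac{209}{25} \approx -8.36$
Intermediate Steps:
$R{\left(I \right)} = I^{2} - 10 I$
$l{\left(a \right)} = 9 - 3 a$ ($l{\left(a \right)} = 9 - 3 \left(0 + a\right) = 9 - 3 a$)
$X{\left(K \right)} = \frac{2 \left(6 + K\right)}{-11 + K}$ ($X{\left(K \right)} = 2 \frac{K + \left(9 - 3\right)}{K - 11} = 2 \frac{K + \left(9 - 3\right)}{-11 + K} = 2 \frac{K + 6}{-11 + K} = 2 \frac{6 + K}{-11 + K} = \frac{2 \left(6 + K\right)}{-11 + K}$)
$R{\left(1 \right)} + X{\left(-14 \right)} = 1 \left(-10 + 1\right) + \frac{2 \left(6 - 14\right)}{-11 - 14} = 1 \left(-9\right) + 2 \frac{1}{-25} \left(-8\right) = -9 + 2 \left(- \frac{1}{25}\right) \left(-8\right) = -9 + \frac{16}{25} = - \frac{209}{25}$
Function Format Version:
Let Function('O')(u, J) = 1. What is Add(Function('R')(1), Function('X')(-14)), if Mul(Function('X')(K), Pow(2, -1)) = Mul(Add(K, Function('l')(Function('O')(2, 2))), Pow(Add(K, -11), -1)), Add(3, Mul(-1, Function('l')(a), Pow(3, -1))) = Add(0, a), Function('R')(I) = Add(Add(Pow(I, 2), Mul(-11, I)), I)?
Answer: Rational(-209, 25) ≈ -8.3600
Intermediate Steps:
Function('R')(I) = Add(Pow(I, 2), Mul(-10, I))
Function('l')(a) = Add(9, Mul(-3, a)) (Function('l')(a) = Add(9, Mul(-3, Add(0, a))) = Add(9, Mul(-3, a)))
Function('X')(K) = Mul(2, Pow(Add(-11, K), -1), Add(6, K)) (Function('X')(K) = Mul(2, Mul(Add(K, Add(9, Mul(-3, 1))), Pow(Add(K, -11), -1))) = Mul(2, Mul(Add(K, Add(9, -3)), Pow(Add(-11, K), -1))) = Mul(2, Mul(Add(K, 6), Pow(Add(-11, K), -1))) = Mul(2, Mul(Add(6, K), Pow(Add(-11, K), -1))) = Mul(2, Mul(Pow(Add(-11, K), -1), Add(6, K))) = Mul(2, Pow(Add(-11, K), -1), Add(6, K)))
Add(Function('R')(1), Function('X')(-14)) = Add(Mul(1, Add(-10, 1)), Mul(2, Pow(Add(-11, -14), -1), Add(6, -14))) = Add(Mul(1, -9), Mul(2, Pow(-25, -1), -8)) = Add(-9, Mul(2, Rational(-1, 25), -8)) = Add(-9, Rational(16, 25)) = Rational(-209, 25)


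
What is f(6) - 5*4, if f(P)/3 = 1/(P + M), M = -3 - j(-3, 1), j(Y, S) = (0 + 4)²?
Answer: -263/13 ≈ -20.231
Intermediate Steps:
j(Y, S) = 16 (j(Y, S) = 4² = 16)
M = -19 (M = -3 - 1*16 = -3 - 16 = -19)
f(P) = 3/(-19 + P) (f(P) = 3/(P - 19) = 3/(-19 + P))
f(6) - 5*4 = 3/(-19 + 6) - 5*4 = 3/(-13) - 20 = 3*(-1/13) - 20 = -3/13 - 20 = -263/13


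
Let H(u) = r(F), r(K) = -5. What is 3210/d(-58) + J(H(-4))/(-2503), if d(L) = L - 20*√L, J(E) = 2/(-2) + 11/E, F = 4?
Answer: -20082911/2865935 + 16050*I*√58/6641 ≈ -7.0075 + 18.406*I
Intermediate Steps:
H(u) = -5
J(E) = -1 + 11/E (J(E) = 2*(-½) + 11/E = -1 + 11/E)
d(L) = L - 20*√L
3210/d(-58) + J(H(-4))/(-2503) = 3210/(-58 - 20*I*√58) + ((11 - 1*(-5))/(-5))/(-2503) = 3210/(-58 - 20*I*√58) - (11 + 5)/5*(-1/2503) = 3210/(-58 - 20*I*√58) - ⅕*16*(-1/2503) = 3210/(-58 - 20*I*√58) - 16/5*(-1/2503) = 3210/(-58 - 20*I*√58) + 16/12515 = 16/12515 + 3210/(-58 - 20*I*√58)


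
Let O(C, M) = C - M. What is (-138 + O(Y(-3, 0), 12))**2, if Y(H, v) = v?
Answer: 22500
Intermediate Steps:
(-138 + O(Y(-3, 0), 12))**2 = (-138 + (0 - 1*12))**2 = (-138 + (0 - 12))**2 = (-138 - 12)**2 = (-150)**2 = 22500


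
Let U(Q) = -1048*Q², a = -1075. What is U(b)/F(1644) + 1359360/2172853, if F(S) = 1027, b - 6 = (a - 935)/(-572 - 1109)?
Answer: -329232192033129984/6305742274318591 ≈ -52.211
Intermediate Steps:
b = 12096/1681 (b = 6 + (-1075 - 935)/(-572 - 1109) = 6 - 2010/(-1681) = 6 - 2010*(-1/1681) = 6 + 2010/1681 = 12096/1681 ≈ 7.1957)
U(b)/F(1644) + 1359360/2172853 = -1048*(12096/1681)²/1027 + 1359360/2172853 = -1048*146313216/2825761*(1/1027) + 1359360*(1/2172853) = -153336250368/2825761*1/1027 + 1359360/2172853 = -153336250368/2902056547 + 1359360/2172853 = -329232192033129984/6305742274318591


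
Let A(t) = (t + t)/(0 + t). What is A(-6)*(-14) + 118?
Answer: 90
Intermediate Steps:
A(t) = 2 (A(t) = (2*t)/t = 2)
A(-6)*(-14) + 118 = 2*(-14) + 118 = -28 + 118 = 90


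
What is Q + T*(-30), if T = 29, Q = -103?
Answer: -973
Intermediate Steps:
Q + T*(-30) = -103 + 29*(-30) = -103 - 870 = -973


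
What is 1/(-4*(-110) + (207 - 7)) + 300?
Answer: 192001/640 ≈ 300.00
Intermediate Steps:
1/(-4*(-110) + (207 - 7)) + 300 = 1/(440 + 200) + 300 = 1/640 + 300 = 192001/640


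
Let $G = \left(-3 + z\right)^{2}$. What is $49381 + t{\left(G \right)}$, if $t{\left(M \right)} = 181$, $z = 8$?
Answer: $49562$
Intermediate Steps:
$G = 25$ ($G = \left(-3 + 8\right)^{2} = 5^{2} = 25$)
$49381 + t{\left(G \right)} = 49381 + 181 = 49562$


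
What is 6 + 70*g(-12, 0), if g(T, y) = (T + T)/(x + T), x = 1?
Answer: 1746/11 ≈ 158.73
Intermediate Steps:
g(T, y) = 2*T/(1 + T) (g(T, y) = (T + T)/(1 + T) = (2*T)/(1 + T) = 2*T/(1 + T))
6 + 70*g(-12, 0) = 6 + 70*(2*(-12)/(1 - 12)) = 6 + 70*(2*(-12)/(-11)) = 6 + 70*(2*(-12)*(-1/11)) = 6 + 70*(24/11) = 6 + 1680/11 = 1746/11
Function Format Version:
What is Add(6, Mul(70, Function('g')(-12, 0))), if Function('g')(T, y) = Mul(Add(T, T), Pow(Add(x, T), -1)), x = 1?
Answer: Rational(1746, 11) ≈ 158.73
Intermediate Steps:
Function('g')(T, y) = Mul(2, T, Pow(Add(1, T), -1)) (Function('g')(T, y) = Mul(Add(T, T), Pow(Add(1, T), -1)) = Mul(Mul(2, T), Pow(Add(1, T), -1)) = Mul(2, T, Pow(Add(1, T), -1)))
Add(6, Mul(70, Function('g')(-12, 0))) = Add(6, Mul(70, Mul(2, -12, Pow(Add(1, -12), -1)))) = Add(6, Mul(70, Mul(2, -12, Pow(-11, -1)))) = Add(6, Mul(70, Mul(2, -12, Rational(-1, 11)))) = Add(6, Mul(70, Rational(24, 11))) = Add(6, Rational(1680, 11)) = Rational(1746, 11)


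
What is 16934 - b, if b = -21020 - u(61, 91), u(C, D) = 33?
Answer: 37987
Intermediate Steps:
b = -21053 (b = -21020 - 1*33 = -21020 - 33 = -21053)
16934 - b = 16934 - 1*(-21053) = 16934 + 21053 = 37987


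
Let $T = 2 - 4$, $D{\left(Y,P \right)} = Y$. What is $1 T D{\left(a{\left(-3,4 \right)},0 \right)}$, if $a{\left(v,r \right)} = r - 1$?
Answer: $-6$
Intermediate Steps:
$a{\left(v,r \right)} = -1 + r$
$T = -2$ ($T = 2 - 4 = -2$)
$1 T D{\left(a{\left(-3,4 \right)},0 \right)} = 1 \left(-2\right) \left(-1 + 4\right) = \left(-2\right) 3 = -6$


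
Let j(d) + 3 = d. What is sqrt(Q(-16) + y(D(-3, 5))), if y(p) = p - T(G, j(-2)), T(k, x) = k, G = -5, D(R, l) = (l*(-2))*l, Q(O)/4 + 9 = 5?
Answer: I*sqrt(61) ≈ 7.8102*I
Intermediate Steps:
Q(O) = -16 (Q(O) = -36 + 4*5 = -36 + 20 = -16)
j(d) = -3 + d
D(R, l) = -2*l**2 (D(R, l) = (-2*l)*l = -2*l**2)
y(p) = 5 + p (y(p) = p - 1*(-5) = p + 5 = 5 + p)
sqrt(Q(-16) + y(D(-3, 5))) = sqrt(-16 + (5 - 2*5**2)) = sqrt(-16 + (5 - 2*25)) = sqrt(-16 + (5 - 50)) = sqrt(-16 - 45) = sqrt(-61) = I*sqrt(61)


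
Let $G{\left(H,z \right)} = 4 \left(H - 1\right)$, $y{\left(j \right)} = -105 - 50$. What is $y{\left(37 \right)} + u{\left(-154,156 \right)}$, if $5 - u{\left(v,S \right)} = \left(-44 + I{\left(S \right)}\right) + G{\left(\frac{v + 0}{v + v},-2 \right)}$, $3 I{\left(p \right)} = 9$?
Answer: $-107$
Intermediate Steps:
$I{\left(p \right)} = 3$ ($I{\left(p \right)} = \frac{1}{3} \cdot 9 = 3$)
$y{\left(j \right)} = -155$
$G{\left(H,z \right)} = -4 + 4 H$ ($G{\left(H,z \right)} = 4 \left(-1 + H\right) = -4 + 4 H$)
$u{\left(v,S \right)} = 48$ ($u{\left(v,S \right)} = 5 - \left(\left(-44 + 3\right) + \left(-4 + 4 \frac{v + 0}{v + v}\right)\right) = 5 - \left(-41 + \left(-4 + 4 \frac{v}{2 v}\right)\right) = 5 - \left(-41 + \left(-4 + 4 v \frac{1}{2 v}\right)\right) = 5 - \left(-41 + \left(-4 + 4 \cdot \frac{1}{2}\right)\right) = 5 - \left(-41 + \left(-4 + 2\right)\right) = 5 - \left(-41 - 2\right) = 5 - -43 = 5 + 43 = 48$)
$y{\left(37 \right)} + u{\left(-154,156 \right)} = -155 + 48 = -107$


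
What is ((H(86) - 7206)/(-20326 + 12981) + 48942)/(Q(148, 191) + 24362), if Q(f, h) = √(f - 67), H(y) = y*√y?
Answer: 359486196/179004995 - 86*√86/179004995 ≈ 2.0082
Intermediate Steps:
H(y) = y^(3/2)
Q(f, h) = √(-67 + f)
((H(86) - 7206)/(-20326 + 12981) + 48942)/(Q(148, 191) + 24362) = ((86^(3/2) - 7206)/(-20326 + 12981) + 48942)/(√(-67 + 148) + 24362) = ((86*√86 - 7206)/(-7345) + 48942)/(√81 + 24362) = ((-7206 + 86*√86)*(-1/7345) + 48942)/(9 + 24362) = ((7206/7345 - 86*√86/7345) + 48942)/24371 = (359486196/7345 - 86*√86/7345)*(1/24371) = 359486196/179004995 - 86*√86/179004995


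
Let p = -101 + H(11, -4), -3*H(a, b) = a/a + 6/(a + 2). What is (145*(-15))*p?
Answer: 2869550/13 ≈ 2.2073e+5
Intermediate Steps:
H(a, b) = -⅓ - 2/(2 + a) (H(a, b) = -(a/a + 6/(a + 2))/3 = -(1 + 6/(2 + a))/3 = -⅓ - 2/(2 + a))
p = -3958/39 (p = -101 + (-8 - 1*11)/(3*(2 + 11)) = -101 + (⅓)*(-8 - 11)/13 = -101 + (⅓)*(1/13)*(-19) = -101 - 19/39 = -3958/39 ≈ -101.49)
(145*(-15))*p = (145*(-15))*(-3958/39) = -2175*(-3958/39) = 2869550/13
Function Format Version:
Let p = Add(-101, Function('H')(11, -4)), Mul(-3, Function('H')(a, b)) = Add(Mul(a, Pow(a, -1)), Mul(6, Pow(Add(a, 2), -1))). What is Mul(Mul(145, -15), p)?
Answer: Rational(2869550, 13) ≈ 2.2073e+5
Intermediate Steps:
Function('H')(a, b) = Add(Rational(-1, 3), Mul(-2, Pow(Add(2, a), -1))) (Function('H')(a, b) = Mul(Rational(-1, 3), Add(Mul(a, Pow(a, -1)), Mul(6, Pow(Add(a, 2), -1)))) = Mul(Rational(-1, 3), Add(1, Mul(6, Pow(Add(2, a), -1)))) = Add(Rational(-1, 3), Mul(-2, Pow(Add(2, a), -1))))
p = Rational(-3958, 39) (p = Add(-101, Mul(Rational(1, 3), Pow(Add(2, 11), -1), Add(-8, Mul(-1, 11)))) = Add(-101, Mul(Rational(1, 3), Pow(13, -1), Add(-8, -11))) = Add(-101, Mul(Rational(1, 3), Rational(1, 13), -19)) = Add(-101, Rational(-19, 39)) = Rational(-3958, 39) ≈ -101.49)
Mul(Mul(145, -15), p) = Mul(Mul(145, -15), Rational(-3958, 39)) = Mul(-2175, Rational(-3958, 39)) = Rational(2869550, 13)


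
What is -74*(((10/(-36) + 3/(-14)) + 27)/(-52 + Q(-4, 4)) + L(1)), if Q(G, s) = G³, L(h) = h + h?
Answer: -239501/1827 ≈ -131.09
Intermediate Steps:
L(h) = 2*h
-74*(((10/(-36) + 3/(-14)) + 27)/(-52 + Q(-4, 4)) + L(1)) = -74*(((10/(-36) + 3/(-14)) + 27)/(-52 + (-4)³) + 2*1) = -74*(((10*(-1/36) + 3*(-1/14)) + 27)/(-52 - 64) + 2) = -74*(((-5/18 - 3/14) + 27)/(-116) + 2) = -74*((-31/63 + 27)*(-1/116) + 2) = -74*((1670/63)*(-1/116) + 2) = -74*(-835/3654 + 2) = -74*6473/3654 = -239501/1827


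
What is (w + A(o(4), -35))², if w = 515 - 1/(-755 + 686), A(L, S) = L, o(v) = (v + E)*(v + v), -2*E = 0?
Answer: 1424609536/4761 ≈ 2.9923e+5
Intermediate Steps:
E = 0 (E = -½*0 = 0)
o(v) = 2*v² (o(v) = (v + 0)*(v + v) = v*(2*v) = 2*v²)
w = 35536/69 (w = 515 - 1/(-69) = 515 - 1*(-1/69) = 515 + 1/69 = 35536/69 ≈ 515.01)
(w + A(o(4), -35))² = (35536/69 + 2*4²)² = (35536/69 + 2*16)² = (35536/69 + 32)² = (37744/69)² = 1424609536/4761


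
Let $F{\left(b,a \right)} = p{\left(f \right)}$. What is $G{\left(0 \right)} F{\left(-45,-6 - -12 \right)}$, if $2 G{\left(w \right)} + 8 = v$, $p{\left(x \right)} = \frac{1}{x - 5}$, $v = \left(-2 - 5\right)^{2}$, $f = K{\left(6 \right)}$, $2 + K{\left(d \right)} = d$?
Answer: $- \frac{41}{2} \approx -20.5$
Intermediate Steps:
$K{\left(d \right)} = -2 + d$
$f = 4$ ($f = -2 + 6 = 4$)
$v = 49$ ($v = \left(-7\right)^{2} = 49$)
$p{\left(x \right)} = \frac{1}{-5 + x}$
$F{\left(b,a \right)} = -1$ ($F{\left(b,a \right)} = \frac{1}{-5 + 4} = \frac{1}{-1} = -1$)
$G{\left(w \right)} = \frac{41}{2}$ ($G{\left(w \right)} = -4 + \frac{1}{2} \cdot 49 = -4 + \frac{49}{2} = \frac{41}{2}$)
$G{\left(0 \right)} F{\left(-45,-6 - -12 \right)} = \frac{41}{2} \left(-1\right) = - \frac{41}{2}$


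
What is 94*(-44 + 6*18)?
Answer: 6016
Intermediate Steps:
94*(-44 + 6*18) = 94*(-44 + 108) = 94*64 = 6016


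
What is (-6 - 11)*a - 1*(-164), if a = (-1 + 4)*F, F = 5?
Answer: -91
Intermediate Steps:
a = 15 (a = (-1 + 4)*5 = 3*5 = 15)
(-6 - 11)*a - 1*(-164) = (-6 - 11)*15 - 1*(-164) = -17*15 + 164 = -255 + 164 = -91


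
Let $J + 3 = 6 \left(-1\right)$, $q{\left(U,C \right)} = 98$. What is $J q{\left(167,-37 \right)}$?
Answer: $-882$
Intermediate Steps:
$J = -9$ ($J = -3 + 6 \left(-1\right) = -3 - 6 = -9$)
$J q{\left(167,-37 \right)} = \left(-9\right) 98 = -882$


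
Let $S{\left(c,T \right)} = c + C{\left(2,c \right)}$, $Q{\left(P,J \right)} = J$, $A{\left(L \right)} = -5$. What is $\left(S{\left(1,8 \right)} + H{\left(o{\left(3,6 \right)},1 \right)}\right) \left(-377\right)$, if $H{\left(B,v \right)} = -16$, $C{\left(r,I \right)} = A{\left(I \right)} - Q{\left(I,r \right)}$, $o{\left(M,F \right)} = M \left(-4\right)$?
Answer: $8294$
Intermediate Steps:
$o{\left(M,F \right)} = - 4 M$
$C{\left(r,I \right)} = -5 - r$
$S{\left(c,T \right)} = -7 + c$ ($S{\left(c,T \right)} = c - 7 = -7 + c$)
$\left(S{\left(1,8 \right)} + H{\left(o{\left(3,6 \right)},1 \right)}\right) \left(-377\right) = \left(\left(-7 + 1\right) - 16\right) \left(-377\right) = \left(-6 - 16\right) \left(-377\right) = \left(-22\right) \left(-377\right) = 8294$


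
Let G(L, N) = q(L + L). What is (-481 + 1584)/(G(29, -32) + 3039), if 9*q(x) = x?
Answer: 9927/27409 ≈ 0.36218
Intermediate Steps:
q(x) = x/9
G(L, N) = 2*L/9 (G(L, N) = (L + L)/9 = (2*L)/9 = 2*L/9)
(-481 + 1584)/(G(29, -32) + 3039) = (-481 + 1584)/((2/9)*29 + 3039) = 1103/(58/9 + 3039) = 1103/(27409/9) = 1103*(9/27409) = 9927/27409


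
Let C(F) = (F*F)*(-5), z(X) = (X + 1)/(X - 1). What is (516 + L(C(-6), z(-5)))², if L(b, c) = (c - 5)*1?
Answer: 2356225/9 ≈ 2.6180e+5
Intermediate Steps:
z(X) = (1 + X)/(-1 + X)
C(F) = -5*F² (C(F) = F²*(-5) = -5*F²)
L(b, c) = -5 + c (L(b, c) = (-5 + c)*1 = -5 + c)
(516 + L(C(-6), z(-5)))² = (516 + (-5 + (1 - 5)/(-1 - 5)))² = (516 + (-5 - 4/(-6)))² = (516 + (-5 - ⅙*(-4)))² = (516 + (-5 + ⅔))² = (516 - 13/3)² = (1535/3)² = 2356225/9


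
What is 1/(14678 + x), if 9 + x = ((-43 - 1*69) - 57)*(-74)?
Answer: 1/27175 ≈ 3.6799e-5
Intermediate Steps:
x = 12497 (x = -9 + ((-43 - 1*69) - 57)*(-74) = -9 + ((-43 - 69) - 57)*(-74) = -9 + (-112 - 57)*(-74) = -9 - 169*(-74) = -9 + 12506 = 12497)
1/(14678 + x) = 1/(14678 + 12497) = 1/27175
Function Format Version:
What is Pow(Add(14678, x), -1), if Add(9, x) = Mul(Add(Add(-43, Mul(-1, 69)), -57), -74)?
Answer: Rational(1, 27175) ≈ 3.6799e-5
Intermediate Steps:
x = 12497 (x = Add(-9, Mul(Add(Add(-43, Mul(-1, 69)), -57), -74)) = Add(-9, Mul(Add(Add(-43, -69), -57), -74)) = Add(-9, Mul(Add(-112, -57), -74)) = Add(-9, Mul(-169, -74)) = Add(-9, 12506) = 12497)
Pow(Add(14678, x), -1) = Pow(Add(14678, 12497), -1) = Pow(27175, -1) = Rational(1, 27175)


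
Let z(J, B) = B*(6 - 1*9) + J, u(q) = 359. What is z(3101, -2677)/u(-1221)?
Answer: 11132/359 ≈ 31.008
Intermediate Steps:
z(J, B) = J - 3*B (z(J, B) = B*(6 - 9) + J = B*(-3) + J = -3*B + J = J - 3*B)
z(3101, -2677)/u(-1221) = (3101 - 3*(-2677))/359 = (3101 + 8031)*(1/359) = 11132*(1/359) = 11132/359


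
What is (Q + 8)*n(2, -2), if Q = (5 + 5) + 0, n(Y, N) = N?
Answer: -36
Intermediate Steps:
Q = 10 (Q = 10 + 0 = 10)
(Q + 8)*n(2, -2) = (10 + 8)*(-2) = 18*(-2) = -36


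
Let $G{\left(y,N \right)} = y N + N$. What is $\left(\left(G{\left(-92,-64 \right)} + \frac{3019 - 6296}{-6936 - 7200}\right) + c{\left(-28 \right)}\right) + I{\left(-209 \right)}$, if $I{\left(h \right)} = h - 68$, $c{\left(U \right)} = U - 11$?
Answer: $\frac{77864365}{14136} \approx 5508.2$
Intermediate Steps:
$c{\left(U \right)} = -11 + U$ ($c{\left(U \right)} = U - 11 = -11 + U$)
$G{\left(y,N \right)} = N + N y$ ($G{\left(y,N \right)} = N y + N = N + N y$)
$I{\left(h \right)} = -68 + h$
$\left(\left(G{\left(-92,-64 \right)} + \frac{3019 - 6296}{-6936 - 7200}\right) + c{\left(-28 \right)}\right) + I{\left(-209 \right)} = \left(\left(- 64 \left(1 - 92\right) + \frac{3019 - 6296}{-6936 - 7200}\right) - 39\right) - 277 = \left(\left(\left(-64\right) \left(-91\right) - \frac{3277}{-14136}\right) - 39\right) - 277 = \left(\left(5824 - - \frac{3277}{14136}\right) - 39\right) - 277 = \left(\left(5824 + \frac{3277}{14136}\right) - 39\right) - 277 = \left(\frac{82331341}{14136} - 39\right) - 277 = \frac{81780037}{14136} - 277 = \frac{77864365}{14136}$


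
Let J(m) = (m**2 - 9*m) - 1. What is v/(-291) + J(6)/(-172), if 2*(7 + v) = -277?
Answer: 105/172 ≈ 0.61047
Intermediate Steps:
v = -291/2 (v = -7 + (1/2)*(-277) = -7 - 277/2 = -291/2 ≈ -145.50)
J(m) = -1 + m**2 - 9*m
v/(-291) + J(6)/(-172) = -291/2/(-291) + (-1 + 6**2 - 9*6)/(-172) = -291/2*(-1/291) + (-1 + 36 - 54)*(-1/172) = 1/2 - 19*(-1/172) = 1/2 + 19/172 = 105/172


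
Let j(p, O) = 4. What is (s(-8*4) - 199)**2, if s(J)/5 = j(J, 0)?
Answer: 32041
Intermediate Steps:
s(J) = 20 (s(J) = 5*4 = 20)
(s(-8*4) - 199)**2 = (20 - 199)**2 = (-179)**2 = 32041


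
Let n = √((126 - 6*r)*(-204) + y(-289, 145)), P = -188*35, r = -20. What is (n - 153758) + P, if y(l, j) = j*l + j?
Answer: -160338 + 6*I*√2554 ≈ -1.6034e+5 + 303.22*I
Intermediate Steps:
P = -6580
y(l, j) = j + j*l
n = 6*I*√2554 (n = √((126 - 6*(-20))*(-204) + 145*(1 - 289)) = √((126 + 120)*(-204) + 145*(-288)) = √(246*(-204) - 41760) = √(-50184 - 41760) = √(-91944) = 6*I*√2554 ≈ 303.22*I)
(n - 153758) + P = (6*I*√2554 - 153758) - 6580 = (-153758 + 6*I*√2554) - 6580 = -160338 + 6*I*√2554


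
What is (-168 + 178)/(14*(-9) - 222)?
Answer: -5/174 ≈ -0.028736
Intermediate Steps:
(-168 + 178)/(14*(-9) - 222) = 10/(-126 - 222) = 10/(-348) = 10*(-1/348) = -5/174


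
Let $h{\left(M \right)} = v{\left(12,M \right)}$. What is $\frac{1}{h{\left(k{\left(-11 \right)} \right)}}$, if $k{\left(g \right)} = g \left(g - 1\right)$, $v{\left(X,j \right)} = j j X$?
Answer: $\frac{1}{209088} \approx 4.7827 \cdot 10^{-6}$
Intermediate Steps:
$v{\left(X,j \right)} = X j^{2}$ ($v{\left(X,j \right)} = j^{2} X = X j^{2}$)
$k{\left(g \right)} = g \left(-1 + g\right)$
$h{\left(M \right)} = 12 M^{2}$
$\frac{1}{h{\left(k{\left(-11 \right)} \right)}} = \frac{1}{12 \left(- 11 \left(-1 - 11\right)\right)^{2}} = \frac{1}{12 \left(\left(-11\right) \left(-12\right)\right)^{2}} = \frac{1}{12 \cdot 132^{2}} = \frac{1}{12 \cdot 17424} = \frac{1}{209088}$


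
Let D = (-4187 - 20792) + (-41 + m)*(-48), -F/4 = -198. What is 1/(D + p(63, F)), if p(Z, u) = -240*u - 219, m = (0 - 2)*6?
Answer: -1/212734 ≈ -4.7007e-6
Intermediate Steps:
F = 792 (F = -4*(-198) = 792)
m = -12 (m = -2*6 = -12)
p(Z, u) = -219 - 240*u
D = -22435 (D = (-4187 - 20792) + (-41 - 12)*(-48) = -24979 - 53*(-48) = -24979 + 2544 = -22435)
1/(D + p(63, F)) = 1/(-22435 + (-219 - 240*792)) = 1/(-22435 + (-219 - 190080)) = 1/(-22435 - 190299) = 1/(-212734) = -1/212734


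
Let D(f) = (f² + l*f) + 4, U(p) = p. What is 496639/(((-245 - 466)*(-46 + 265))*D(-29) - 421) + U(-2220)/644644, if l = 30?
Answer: 5990662243/48252892688 ≈ 0.12415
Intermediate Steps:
D(f) = 4 + f² + 30*f (D(f) = (f² + 30*f) + 4 = 4 + f² + 30*f)
496639/(((-245 - 466)*(-46 + 265))*D(-29) - 421) + U(-2220)/644644 = 496639/(((-245 - 466)*(-46 + 265))*(4 + (-29)² + 30*(-29)) - 421) - 2220/644644 = 496639/((-711*219)*(4 + 841 - 870) - 421) - 2220*1/644644 = 496639/(-155709*(-25) - 421) - 555/161161 = 496639/(3892725 - 421) - 555/161161 = 496639/3892304 - 555/161161 = 496639*(1/3892304) - 555/161161 = 38203/299408 - 555/161161 = 5990662243/48252892688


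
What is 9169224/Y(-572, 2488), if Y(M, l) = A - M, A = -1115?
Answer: -3056408/181 ≈ -16886.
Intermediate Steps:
Y(M, l) = -1115 - M
9169224/Y(-572, 2488) = 9169224/(-1115 - 1*(-572)) = 9169224/(-1115 + 572) = 9169224/(-543) = 9169224*(-1/543) = -3056408/181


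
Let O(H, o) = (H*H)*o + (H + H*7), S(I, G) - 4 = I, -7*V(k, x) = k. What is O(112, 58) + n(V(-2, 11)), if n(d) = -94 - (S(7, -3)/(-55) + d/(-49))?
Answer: 1249127463/1715 ≈ 7.2835e+5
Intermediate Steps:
V(k, x) = -k/7
S(I, G) = 4 + I
O(H, o) = 8*H + o*H² (O(H, o) = H²*o + (H + 7*H) = o*H² + 8*H = 8*H + o*H²)
n(d) = -469/5 + d/49 (n(d) = -94 - ((4 + 7)/(-55) + d/(-49)) = -94 - (11*(-1/55) + d*(-1/49)) = -94 - (-⅕ - d/49) = -94 + (⅕ + d/49) = -469/5 + d/49)
O(112, 58) + n(V(-2, 11)) = 112*(8 + 112*58) + (-469/5 + (-⅐*(-2))/49) = 112*(8 + 6496) + (-469/5 + (1/49)*(2/7)) = 112*6504 + (-469/5 + 2/343) = 728448 - 160857/1715 = 1249127463/1715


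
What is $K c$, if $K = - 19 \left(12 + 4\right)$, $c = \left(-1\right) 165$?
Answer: $50160$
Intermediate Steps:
$c = -165$
$K = -304$ ($K = \left(-19\right) 16 = -304$)
$K c = \left(-304\right) \left(-165\right) = 50160$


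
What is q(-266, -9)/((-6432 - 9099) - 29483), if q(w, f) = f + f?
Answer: 9/22507 ≈ 0.00039988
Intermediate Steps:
q(w, f) = 2*f
q(-266, -9)/((-6432 - 9099) - 29483) = (2*(-9))/((-6432 - 9099) - 29483) = -18/(-15531 - 29483) = -18/(-45014) = -18*(-1/45014) = 9/22507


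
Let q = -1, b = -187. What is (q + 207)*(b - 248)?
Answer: -89610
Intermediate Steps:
(q + 207)*(b - 248) = (-1 + 207)*(-187 - 248) = 206*(-435) = -89610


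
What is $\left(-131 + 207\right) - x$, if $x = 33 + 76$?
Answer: $-33$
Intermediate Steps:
$x = 109$
$\left(-131 + 207\right) - x = \left(-131 + 207\right) - 109 = 76 - 109 = -33$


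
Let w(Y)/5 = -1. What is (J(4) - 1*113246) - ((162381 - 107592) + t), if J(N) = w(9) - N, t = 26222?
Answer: -194266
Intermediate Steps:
w(Y) = -5 (w(Y) = 5*(-1) = -5)
J(N) = -5 - N
(J(4) - 1*113246) - ((162381 - 107592) + t) = ((-5 - 1*4) - 1*113246) - ((162381 - 107592) + 26222) = ((-5 - 4) - 113246) - (54789 + 26222) = (-9 - 113246) - 1*81011 = -113255 - 81011 = -194266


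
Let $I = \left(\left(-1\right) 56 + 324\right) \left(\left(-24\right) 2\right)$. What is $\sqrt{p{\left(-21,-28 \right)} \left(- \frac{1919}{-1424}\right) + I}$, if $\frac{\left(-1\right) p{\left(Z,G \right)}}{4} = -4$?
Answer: $\frac{i \sqrt{101724953}}{89} \approx 113.32 i$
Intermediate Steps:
$p{\left(Z,G \right)} = 16$ ($p{\left(Z,G \right)} = \left(-4\right) \left(-4\right) = 16$)
$I = -12864$ ($I = \left(-56 + 324\right) \left(-48\right) = 268 \left(-48\right) = -12864$)
$\sqrt{p{\left(-21,-28 \right)} \left(- \frac{1919}{-1424}\right) + I} = \sqrt{16 \left(- \frac{1919}{-1424}\right) - 12864} = \sqrt{16 \left(\left(-1919\right) \left(- \frac{1}{1424}\right)\right) - 12864} = \sqrt{16 \cdot \frac{1919}{1424} - 12864} = \sqrt{\frac{1919}{89} - 12864} = \sqrt{- \frac{1142977}{89}} = \frac{i \sqrt{101724953}}{89}$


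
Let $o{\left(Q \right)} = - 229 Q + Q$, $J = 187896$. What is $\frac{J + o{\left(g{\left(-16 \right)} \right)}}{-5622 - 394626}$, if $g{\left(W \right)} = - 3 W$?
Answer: $- \frac{7373}{16677} \approx -0.44211$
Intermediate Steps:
$o{\left(Q \right)} = - 228 Q$
$\frac{J + o{\left(g{\left(-16 \right)} \right)}}{-5622 - 394626} = \frac{187896 - 228 \left(\left(-3\right) \left(-16\right)\right)}{-5622 - 394626} = \frac{187896 - 10944}{-400248} = \left(187896 - 10944\right) \left(- \frac{1}{400248}\right) = 176952 \left(- \frac{1}{400248}\right) = - \frac{7373}{16677}$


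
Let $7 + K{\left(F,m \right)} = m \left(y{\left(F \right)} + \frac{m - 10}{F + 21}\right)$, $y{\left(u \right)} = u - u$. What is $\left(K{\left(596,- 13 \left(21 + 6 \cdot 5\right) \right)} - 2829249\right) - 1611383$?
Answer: $- \frac{2739428064}{617} \approx -4.4399 \cdot 10^{6}$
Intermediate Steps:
$y{\left(u \right)} = 0$
$K{\left(F,m \right)} = -7 + \frac{m \left(-10 + m\right)}{21 + F}$ ($K{\left(F,m \right)} = -7 + m \left(0 + \frac{m - 10}{F + 21}\right) = -7 + m \left(0 + \frac{-10 + m}{21 + F}\right) = -7 + m \frac{-10 + m}{21 + F} = -7 + \frac{m \left(-10 + m\right)}{21 + F}$)
$\left(K{\left(596,- 13 \left(21 + 6 \cdot 5\right) \right)} - 2829249\right) - 1611383 = \left(\frac{-147 + \left(- 13 \left(21 + 6 \cdot 5\right)\right)^{2} - 10 \left(- 13 \left(21 + 6 \cdot 5\right)\right) - 4172}{21 + 596} - 2829249\right) - 1611383 = \left(\frac{-147 + \left(- 13 \left(21 + 30\right)\right)^{2} - 10 \left(- 13 \left(21 + 30\right)\right) - 4172}{617} - 2829249\right) - 1611383 = \left(\frac{-147 + \left(\left(-13\right) 51\right)^{2} - 10 \left(\left(-13\right) 51\right) - 4172}{617} - 2829249\right) - 1611383 = \left(\frac{-147 + \left(-663\right)^{2} - -6630 - 4172}{617} - 2829249\right) - 1611383 = \left(\frac{-147 + 439569 + 6630 - 4172}{617} - 2829249\right) - 1611383 = \left(\frac{1}{617} \cdot 441880 - 2829249\right) - 1611383 = \left(\frac{441880}{617} - 2829249\right) - 1611383 = - \frac{1745204753}{617} - 1611383 = - \frac{2739428064}{617}$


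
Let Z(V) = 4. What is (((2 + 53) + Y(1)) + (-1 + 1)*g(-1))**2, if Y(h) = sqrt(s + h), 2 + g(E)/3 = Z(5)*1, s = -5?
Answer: 3021 + 220*I ≈ 3021.0 + 220.0*I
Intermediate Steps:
g(E) = 6 (g(E) = -6 + 3*(4*1) = -6 + 3*4 = -6 + 12 = 6)
Y(h) = sqrt(-5 + h)
(((2 + 53) + Y(1)) + (-1 + 1)*g(-1))**2 = (((2 + 53) + sqrt(-5 + 1)) + (-1 + 1)*6)**2 = ((55 + sqrt(-4)) + 0*6)**2 = ((55 + 2*I) + 0)**2 = (55 + 2*I)**2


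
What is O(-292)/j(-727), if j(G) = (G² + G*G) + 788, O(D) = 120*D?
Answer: -17520/528923 ≈ -0.033124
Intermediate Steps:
j(G) = 788 + 2*G² (j(G) = (G² + G²) + 788 = 2*G² + 788 = 788 + 2*G²)
O(-292)/j(-727) = (120*(-292))/(788 + 2*(-727)²) = -35040/(788 + 2*528529) = -35040/(788 + 1057058) = -35040/1057846 = -35040*1/1057846 = -17520/528923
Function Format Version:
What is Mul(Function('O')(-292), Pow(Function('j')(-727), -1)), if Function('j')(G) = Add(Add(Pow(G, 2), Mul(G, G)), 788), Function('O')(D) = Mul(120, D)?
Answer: Rational(-17520, 528923) ≈ -0.033124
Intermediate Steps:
Function('j')(G) = Add(788, Mul(2, Pow(G, 2))) (Function('j')(G) = Add(Add(Pow(G, 2), Pow(G, 2)), 788) = Add(Mul(2, Pow(G, 2)), 788) = Add(788, Mul(2, Pow(G, 2))))
Mul(Function('O')(-292), Pow(Function('j')(-727), -1)) = Mul(Mul(120, -292), Pow(Add(788, Mul(2, Pow(-727, 2))), -1)) = Mul(-35040, Pow(Add(788, Mul(2, 528529)), -1)) = Mul(-35040, Pow(Add(788, 1057058), -1)) = Mul(-35040, Pow(1057846, -1)) = Mul(-35040, Rational(1, 1057846)) = Rational(-17520, 528923)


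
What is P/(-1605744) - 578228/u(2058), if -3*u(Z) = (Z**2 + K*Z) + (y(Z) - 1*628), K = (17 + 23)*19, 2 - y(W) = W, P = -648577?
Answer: 818137954427/1163514073680 ≈ 0.70316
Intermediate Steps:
y(W) = 2 - W
K = 760 (K = 40*19 = 760)
u(Z) = 626/3 - 253*Z - Z**2/3 (u(Z) = -((Z**2 + 760*Z) + ((2 - Z) - 1*628))/3 = -((Z**2 + 760*Z) + ((2 - Z) - 628))/3 = -((Z**2 + 760*Z) + (-626 - Z))/3 = -(-626 + Z**2 + 759*Z)/3 = 626/3 - 253*Z - Z**2/3)
P/(-1605744) - 578228/u(2058) = -648577/(-1605744) - 578228/(626/3 - 253*2058 - 1/3*2058**2) = -648577*(-1/1605744) - 578228/(626/3 - 520674 - 1/3*4235364) = 648577/1605744 - 578228/(626/3 - 520674 - 1411788) = 648577/1605744 - 578228/(-5796760/3) = 648577/1605744 - 578228*(-3/5796760) = 648577/1605744 + 433671/1449190 = 818137954427/1163514073680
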